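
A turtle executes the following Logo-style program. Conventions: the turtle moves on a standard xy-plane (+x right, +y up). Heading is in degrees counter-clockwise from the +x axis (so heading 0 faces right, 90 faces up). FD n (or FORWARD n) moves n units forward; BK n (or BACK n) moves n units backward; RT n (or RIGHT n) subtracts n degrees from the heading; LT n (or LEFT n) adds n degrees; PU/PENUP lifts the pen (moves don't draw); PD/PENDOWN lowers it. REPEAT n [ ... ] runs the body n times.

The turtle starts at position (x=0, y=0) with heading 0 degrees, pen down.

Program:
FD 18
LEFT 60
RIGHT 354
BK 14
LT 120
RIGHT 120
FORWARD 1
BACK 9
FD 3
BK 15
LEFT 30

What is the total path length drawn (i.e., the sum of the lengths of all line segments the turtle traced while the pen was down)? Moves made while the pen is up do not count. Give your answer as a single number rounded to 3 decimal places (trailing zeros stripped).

Executing turtle program step by step:
Start: pos=(0,0), heading=0, pen down
FD 18: (0,0) -> (18,0) [heading=0, draw]
LT 60: heading 0 -> 60
RT 354: heading 60 -> 66
BK 14: (18,0) -> (12.306,-12.79) [heading=66, draw]
LT 120: heading 66 -> 186
RT 120: heading 186 -> 66
FD 1: (12.306,-12.79) -> (12.712,-11.876) [heading=66, draw]
BK 9: (12.712,-11.876) -> (9.052,-20.098) [heading=66, draw]
FD 3: (9.052,-20.098) -> (10.272,-17.357) [heading=66, draw]
BK 15: (10.272,-17.357) -> (4.171,-31.061) [heading=66, draw]
LT 30: heading 66 -> 96
Final: pos=(4.171,-31.061), heading=96, 6 segment(s) drawn

Segment lengths:
  seg 1: (0,0) -> (18,0), length = 18
  seg 2: (18,0) -> (12.306,-12.79), length = 14
  seg 3: (12.306,-12.79) -> (12.712,-11.876), length = 1
  seg 4: (12.712,-11.876) -> (9.052,-20.098), length = 9
  seg 5: (9.052,-20.098) -> (10.272,-17.357), length = 3
  seg 6: (10.272,-17.357) -> (4.171,-31.061), length = 15
Total = 60

Answer: 60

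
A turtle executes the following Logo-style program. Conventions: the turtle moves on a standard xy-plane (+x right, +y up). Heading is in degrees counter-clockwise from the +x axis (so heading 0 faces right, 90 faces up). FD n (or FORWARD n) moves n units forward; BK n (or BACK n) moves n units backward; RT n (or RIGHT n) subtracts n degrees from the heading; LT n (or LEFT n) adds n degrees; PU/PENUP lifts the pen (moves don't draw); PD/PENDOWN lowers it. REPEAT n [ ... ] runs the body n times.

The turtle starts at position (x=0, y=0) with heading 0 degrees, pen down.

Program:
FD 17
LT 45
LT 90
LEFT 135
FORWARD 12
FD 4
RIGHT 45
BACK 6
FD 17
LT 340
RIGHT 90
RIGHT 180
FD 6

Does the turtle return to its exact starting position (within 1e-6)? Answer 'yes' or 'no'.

Executing turtle program step by step:
Start: pos=(0,0), heading=0, pen down
FD 17: (0,0) -> (17,0) [heading=0, draw]
LT 45: heading 0 -> 45
LT 90: heading 45 -> 135
LT 135: heading 135 -> 270
FD 12: (17,0) -> (17,-12) [heading=270, draw]
FD 4: (17,-12) -> (17,-16) [heading=270, draw]
RT 45: heading 270 -> 225
BK 6: (17,-16) -> (21.243,-11.757) [heading=225, draw]
FD 17: (21.243,-11.757) -> (9.222,-23.778) [heading=225, draw]
LT 340: heading 225 -> 205
RT 90: heading 205 -> 115
RT 180: heading 115 -> 295
FD 6: (9.222,-23.778) -> (11.758,-29.216) [heading=295, draw]
Final: pos=(11.758,-29.216), heading=295, 6 segment(s) drawn

Start position: (0, 0)
Final position: (11.758, -29.216)
Distance = 31.493; >= 1e-6 -> NOT closed

Answer: no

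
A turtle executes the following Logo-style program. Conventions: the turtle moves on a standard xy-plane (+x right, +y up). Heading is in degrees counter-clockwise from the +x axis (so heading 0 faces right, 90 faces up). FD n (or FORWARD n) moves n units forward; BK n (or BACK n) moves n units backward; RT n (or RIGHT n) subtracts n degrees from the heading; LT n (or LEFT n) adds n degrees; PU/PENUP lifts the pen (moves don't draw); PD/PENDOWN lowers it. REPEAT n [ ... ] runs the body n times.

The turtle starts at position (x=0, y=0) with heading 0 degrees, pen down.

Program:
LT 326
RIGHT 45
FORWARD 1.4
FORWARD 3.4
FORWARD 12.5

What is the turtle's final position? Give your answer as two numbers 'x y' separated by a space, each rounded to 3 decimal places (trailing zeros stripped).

Executing turtle program step by step:
Start: pos=(0,0), heading=0, pen down
LT 326: heading 0 -> 326
RT 45: heading 326 -> 281
FD 1.4: (0,0) -> (0.267,-1.374) [heading=281, draw]
FD 3.4: (0.267,-1.374) -> (0.916,-4.712) [heading=281, draw]
FD 12.5: (0.916,-4.712) -> (3.301,-16.982) [heading=281, draw]
Final: pos=(3.301,-16.982), heading=281, 3 segment(s) drawn

Answer: 3.301 -16.982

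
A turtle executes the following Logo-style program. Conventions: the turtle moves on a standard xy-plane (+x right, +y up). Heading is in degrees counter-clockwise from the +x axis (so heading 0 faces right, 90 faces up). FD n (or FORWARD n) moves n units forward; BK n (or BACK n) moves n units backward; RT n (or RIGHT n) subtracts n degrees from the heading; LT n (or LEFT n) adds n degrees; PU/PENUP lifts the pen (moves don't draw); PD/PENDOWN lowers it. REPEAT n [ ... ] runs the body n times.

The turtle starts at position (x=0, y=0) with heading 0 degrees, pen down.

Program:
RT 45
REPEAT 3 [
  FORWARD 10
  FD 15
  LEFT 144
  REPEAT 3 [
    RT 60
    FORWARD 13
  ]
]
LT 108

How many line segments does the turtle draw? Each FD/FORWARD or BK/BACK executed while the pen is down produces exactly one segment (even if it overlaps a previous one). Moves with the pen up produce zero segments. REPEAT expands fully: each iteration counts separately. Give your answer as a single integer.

Executing turtle program step by step:
Start: pos=(0,0), heading=0, pen down
RT 45: heading 0 -> 315
REPEAT 3 [
  -- iteration 1/3 --
  FD 10: (0,0) -> (7.071,-7.071) [heading=315, draw]
  FD 15: (7.071,-7.071) -> (17.678,-17.678) [heading=315, draw]
  LT 144: heading 315 -> 99
  REPEAT 3 [
    -- iteration 1/3 --
    RT 60: heading 99 -> 39
    FD 13: (17.678,-17.678) -> (27.781,-9.497) [heading=39, draw]
    -- iteration 2/3 --
    RT 60: heading 39 -> 339
    FD 13: (27.781,-9.497) -> (39.917,-14.155) [heading=339, draw]
    -- iteration 3/3 --
    RT 60: heading 339 -> 279
    FD 13: (39.917,-14.155) -> (41.951,-26.995) [heading=279, draw]
  ]
  -- iteration 2/3 --
  FD 10: (41.951,-26.995) -> (43.515,-36.872) [heading=279, draw]
  FD 15: (43.515,-36.872) -> (45.862,-51.687) [heading=279, draw]
  LT 144: heading 279 -> 63
  REPEAT 3 [
    -- iteration 1/3 --
    RT 60: heading 63 -> 3
    FD 13: (45.862,-51.687) -> (58.844,-51.007) [heading=3, draw]
    -- iteration 2/3 --
    RT 60: heading 3 -> 303
    FD 13: (58.844,-51.007) -> (65.924,-61.91) [heading=303, draw]
    -- iteration 3/3 --
    RT 60: heading 303 -> 243
    FD 13: (65.924,-61.91) -> (60.022,-73.493) [heading=243, draw]
  ]
  -- iteration 3/3 --
  FD 10: (60.022,-73.493) -> (55.482,-82.403) [heading=243, draw]
  FD 15: (55.482,-82.403) -> (48.672,-95.768) [heading=243, draw]
  LT 144: heading 243 -> 27
  REPEAT 3 [
    -- iteration 1/3 --
    RT 60: heading 27 -> 327
    FD 13: (48.672,-95.768) -> (59.575,-102.848) [heading=327, draw]
    -- iteration 2/3 --
    RT 60: heading 327 -> 267
    FD 13: (59.575,-102.848) -> (58.895,-115.831) [heading=267, draw]
    -- iteration 3/3 --
    RT 60: heading 267 -> 207
    FD 13: (58.895,-115.831) -> (47.312,-121.732) [heading=207, draw]
  ]
]
LT 108: heading 207 -> 315
Final: pos=(47.312,-121.732), heading=315, 15 segment(s) drawn
Segments drawn: 15

Answer: 15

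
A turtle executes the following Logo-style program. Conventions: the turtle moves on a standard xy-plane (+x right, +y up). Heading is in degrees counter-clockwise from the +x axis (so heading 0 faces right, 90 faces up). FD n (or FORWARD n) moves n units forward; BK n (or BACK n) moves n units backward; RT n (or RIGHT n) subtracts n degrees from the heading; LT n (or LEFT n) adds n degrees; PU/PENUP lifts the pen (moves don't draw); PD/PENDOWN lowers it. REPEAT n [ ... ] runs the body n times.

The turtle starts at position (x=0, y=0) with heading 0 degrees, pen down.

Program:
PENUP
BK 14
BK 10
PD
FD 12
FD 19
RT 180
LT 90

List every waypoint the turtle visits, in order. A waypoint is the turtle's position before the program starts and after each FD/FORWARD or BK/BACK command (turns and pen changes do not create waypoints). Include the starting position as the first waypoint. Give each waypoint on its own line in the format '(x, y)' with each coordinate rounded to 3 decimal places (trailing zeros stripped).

Executing turtle program step by step:
Start: pos=(0,0), heading=0, pen down
PU: pen up
BK 14: (0,0) -> (-14,0) [heading=0, move]
BK 10: (-14,0) -> (-24,0) [heading=0, move]
PD: pen down
FD 12: (-24,0) -> (-12,0) [heading=0, draw]
FD 19: (-12,0) -> (7,0) [heading=0, draw]
RT 180: heading 0 -> 180
LT 90: heading 180 -> 270
Final: pos=(7,0), heading=270, 2 segment(s) drawn
Waypoints (5 total):
(0, 0)
(-14, 0)
(-24, 0)
(-12, 0)
(7, 0)

Answer: (0, 0)
(-14, 0)
(-24, 0)
(-12, 0)
(7, 0)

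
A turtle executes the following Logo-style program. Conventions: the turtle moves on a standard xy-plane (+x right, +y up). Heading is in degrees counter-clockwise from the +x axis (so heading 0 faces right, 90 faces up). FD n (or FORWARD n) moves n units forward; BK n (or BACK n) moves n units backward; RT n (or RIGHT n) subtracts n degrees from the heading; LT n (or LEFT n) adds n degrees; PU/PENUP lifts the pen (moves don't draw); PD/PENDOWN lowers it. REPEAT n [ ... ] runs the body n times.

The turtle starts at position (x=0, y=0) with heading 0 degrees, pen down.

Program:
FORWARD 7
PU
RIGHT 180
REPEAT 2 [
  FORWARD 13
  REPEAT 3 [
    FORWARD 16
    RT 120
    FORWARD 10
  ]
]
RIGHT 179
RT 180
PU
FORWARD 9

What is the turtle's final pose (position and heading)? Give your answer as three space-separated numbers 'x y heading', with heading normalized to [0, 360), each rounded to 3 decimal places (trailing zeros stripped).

Executing turtle program step by step:
Start: pos=(0,0), heading=0, pen down
FD 7: (0,0) -> (7,0) [heading=0, draw]
PU: pen up
RT 180: heading 0 -> 180
REPEAT 2 [
  -- iteration 1/2 --
  FD 13: (7,0) -> (-6,0) [heading=180, move]
  REPEAT 3 [
    -- iteration 1/3 --
    FD 16: (-6,0) -> (-22,0) [heading=180, move]
    RT 120: heading 180 -> 60
    FD 10: (-22,0) -> (-17,8.66) [heading=60, move]
    -- iteration 2/3 --
    FD 16: (-17,8.66) -> (-9,22.517) [heading=60, move]
    RT 120: heading 60 -> 300
    FD 10: (-9,22.517) -> (-4,13.856) [heading=300, move]
    -- iteration 3/3 --
    FD 16: (-4,13.856) -> (4,0) [heading=300, move]
    RT 120: heading 300 -> 180
    FD 10: (4,0) -> (-6,0) [heading=180, move]
  ]
  -- iteration 2/2 --
  FD 13: (-6,0) -> (-19,0) [heading=180, move]
  REPEAT 3 [
    -- iteration 1/3 --
    FD 16: (-19,0) -> (-35,0) [heading=180, move]
    RT 120: heading 180 -> 60
    FD 10: (-35,0) -> (-30,8.66) [heading=60, move]
    -- iteration 2/3 --
    FD 16: (-30,8.66) -> (-22,22.517) [heading=60, move]
    RT 120: heading 60 -> 300
    FD 10: (-22,22.517) -> (-17,13.856) [heading=300, move]
    -- iteration 3/3 --
    FD 16: (-17,13.856) -> (-9,0) [heading=300, move]
    RT 120: heading 300 -> 180
    FD 10: (-9,0) -> (-19,0) [heading=180, move]
  ]
]
RT 179: heading 180 -> 1
RT 180: heading 1 -> 181
PU: pen up
FD 9: (-19,0) -> (-27.999,-0.157) [heading=181, move]
Final: pos=(-27.999,-0.157), heading=181, 1 segment(s) drawn

Answer: -27.999 -0.157 181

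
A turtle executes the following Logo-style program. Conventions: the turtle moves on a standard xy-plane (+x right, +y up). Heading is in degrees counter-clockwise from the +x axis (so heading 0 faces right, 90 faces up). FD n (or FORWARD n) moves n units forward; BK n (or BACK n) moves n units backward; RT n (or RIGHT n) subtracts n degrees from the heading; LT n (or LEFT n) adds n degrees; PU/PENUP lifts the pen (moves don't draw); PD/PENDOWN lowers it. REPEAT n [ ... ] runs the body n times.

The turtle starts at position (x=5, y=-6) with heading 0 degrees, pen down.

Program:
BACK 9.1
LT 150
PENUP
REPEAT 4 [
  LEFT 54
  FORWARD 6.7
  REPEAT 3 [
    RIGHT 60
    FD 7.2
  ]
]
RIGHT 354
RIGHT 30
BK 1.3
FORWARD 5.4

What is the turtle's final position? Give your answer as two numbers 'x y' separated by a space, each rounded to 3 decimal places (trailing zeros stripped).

Answer: -3.13 5.729

Derivation:
Executing turtle program step by step:
Start: pos=(5,-6), heading=0, pen down
BK 9.1: (5,-6) -> (-4.1,-6) [heading=0, draw]
LT 150: heading 0 -> 150
PU: pen up
REPEAT 4 [
  -- iteration 1/4 --
  LT 54: heading 150 -> 204
  FD 6.7: (-4.1,-6) -> (-10.221,-8.725) [heading=204, move]
  REPEAT 3 [
    -- iteration 1/3 --
    RT 60: heading 204 -> 144
    FD 7.2: (-10.221,-8.725) -> (-16.046,-4.493) [heading=144, move]
    -- iteration 2/3 --
    RT 60: heading 144 -> 84
    FD 7.2: (-16.046,-4.493) -> (-15.293,2.667) [heading=84, move]
    -- iteration 3/3 --
    RT 60: heading 84 -> 24
    FD 7.2: (-15.293,2.667) -> (-8.716,5.596) [heading=24, move]
  ]
  -- iteration 2/4 --
  LT 54: heading 24 -> 78
  FD 6.7: (-8.716,5.596) -> (-7.323,12.15) [heading=78, move]
  REPEAT 3 [
    -- iteration 1/3 --
    RT 60: heading 78 -> 18
    FD 7.2: (-7.323,12.15) -> (-0.475,14.374) [heading=18, move]
    -- iteration 2/3 --
    RT 60: heading 18 -> 318
    FD 7.2: (-0.475,14.374) -> (4.876,9.557) [heading=318, move]
    -- iteration 3/3 --
    RT 60: heading 318 -> 258
    FD 7.2: (4.876,9.557) -> (3.379,2.514) [heading=258, move]
  ]
  -- iteration 3/4 --
  LT 54: heading 258 -> 312
  FD 6.7: (3.379,2.514) -> (7.862,-2.465) [heading=312, move]
  REPEAT 3 [
    -- iteration 1/3 --
    RT 60: heading 312 -> 252
    FD 7.2: (7.862,-2.465) -> (5.637,-9.313) [heading=252, move]
    -- iteration 2/3 --
    RT 60: heading 252 -> 192
    FD 7.2: (5.637,-9.313) -> (-1.406,-10.81) [heading=192, move]
    -- iteration 3/3 --
    RT 60: heading 192 -> 132
    FD 7.2: (-1.406,-10.81) -> (-6.223,-5.459) [heading=132, move]
  ]
  -- iteration 4/4 --
  LT 54: heading 132 -> 186
  FD 6.7: (-6.223,-5.459) -> (-12.887,-6.159) [heading=186, move]
  REPEAT 3 [
    -- iteration 1/3 --
    RT 60: heading 186 -> 126
    FD 7.2: (-12.887,-6.159) -> (-17.119,-0.334) [heading=126, move]
    -- iteration 2/3 --
    RT 60: heading 126 -> 66
    FD 7.2: (-17.119,-0.334) -> (-14.19,6.243) [heading=66, move]
    -- iteration 3/3 --
    RT 60: heading 66 -> 6
    FD 7.2: (-14.19,6.243) -> (-7.03,6.996) [heading=6, move]
  ]
]
RT 354: heading 6 -> 12
RT 30: heading 12 -> 342
BK 1.3: (-7.03,6.996) -> (-8.266,7.398) [heading=342, move]
FD 5.4: (-8.266,7.398) -> (-3.13,5.729) [heading=342, move]
Final: pos=(-3.13,5.729), heading=342, 1 segment(s) drawn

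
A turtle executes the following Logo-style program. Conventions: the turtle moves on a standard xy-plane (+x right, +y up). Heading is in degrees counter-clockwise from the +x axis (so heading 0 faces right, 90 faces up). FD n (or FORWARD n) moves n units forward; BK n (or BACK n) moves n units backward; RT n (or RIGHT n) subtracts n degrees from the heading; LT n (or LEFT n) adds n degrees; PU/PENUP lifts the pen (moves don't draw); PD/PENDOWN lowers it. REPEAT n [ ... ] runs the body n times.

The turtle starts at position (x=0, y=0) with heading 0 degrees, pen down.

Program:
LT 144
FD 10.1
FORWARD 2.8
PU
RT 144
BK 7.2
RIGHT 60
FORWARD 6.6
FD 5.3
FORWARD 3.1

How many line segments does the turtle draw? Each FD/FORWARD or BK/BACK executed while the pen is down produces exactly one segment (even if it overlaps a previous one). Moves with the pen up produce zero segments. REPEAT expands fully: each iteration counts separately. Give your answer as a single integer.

Answer: 2

Derivation:
Executing turtle program step by step:
Start: pos=(0,0), heading=0, pen down
LT 144: heading 0 -> 144
FD 10.1: (0,0) -> (-8.171,5.937) [heading=144, draw]
FD 2.8: (-8.171,5.937) -> (-10.436,7.582) [heading=144, draw]
PU: pen up
RT 144: heading 144 -> 0
BK 7.2: (-10.436,7.582) -> (-17.636,7.582) [heading=0, move]
RT 60: heading 0 -> 300
FD 6.6: (-17.636,7.582) -> (-14.336,1.867) [heading=300, move]
FD 5.3: (-14.336,1.867) -> (-11.686,-2.723) [heading=300, move]
FD 3.1: (-11.686,-2.723) -> (-10.136,-5.408) [heading=300, move]
Final: pos=(-10.136,-5.408), heading=300, 2 segment(s) drawn
Segments drawn: 2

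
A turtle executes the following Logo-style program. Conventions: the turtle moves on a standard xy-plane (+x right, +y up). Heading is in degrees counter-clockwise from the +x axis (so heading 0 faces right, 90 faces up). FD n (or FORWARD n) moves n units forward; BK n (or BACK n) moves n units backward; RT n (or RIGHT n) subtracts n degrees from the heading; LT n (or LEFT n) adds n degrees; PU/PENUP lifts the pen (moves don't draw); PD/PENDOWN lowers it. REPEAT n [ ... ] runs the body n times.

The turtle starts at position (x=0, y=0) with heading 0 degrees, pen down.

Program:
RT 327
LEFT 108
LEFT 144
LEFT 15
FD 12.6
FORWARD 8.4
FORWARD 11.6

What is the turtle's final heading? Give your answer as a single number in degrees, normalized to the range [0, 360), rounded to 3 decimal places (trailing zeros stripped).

Executing turtle program step by step:
Start: pos=(0,0), heading=0, pen down
RT 327: heading 0 -> 33
LT 108: heading 33 -> 141
LT 144: heading 141 -> 285
LT 15: heading 285 -> 300
FD 12.6: (0,0) -> (6.3,-10.912) [heading=300, draw]
FD 8.4: (6.3,-10.912) -> (10.5,-18.187) [heading=300, draw]
FD 11.6: (10.5,-18.187) -> (16.3,-28.232) [heading=300, draw]
Final: pos=(16.3,-28.232), heading=300, 3 segment(s) drawn

Answer: 300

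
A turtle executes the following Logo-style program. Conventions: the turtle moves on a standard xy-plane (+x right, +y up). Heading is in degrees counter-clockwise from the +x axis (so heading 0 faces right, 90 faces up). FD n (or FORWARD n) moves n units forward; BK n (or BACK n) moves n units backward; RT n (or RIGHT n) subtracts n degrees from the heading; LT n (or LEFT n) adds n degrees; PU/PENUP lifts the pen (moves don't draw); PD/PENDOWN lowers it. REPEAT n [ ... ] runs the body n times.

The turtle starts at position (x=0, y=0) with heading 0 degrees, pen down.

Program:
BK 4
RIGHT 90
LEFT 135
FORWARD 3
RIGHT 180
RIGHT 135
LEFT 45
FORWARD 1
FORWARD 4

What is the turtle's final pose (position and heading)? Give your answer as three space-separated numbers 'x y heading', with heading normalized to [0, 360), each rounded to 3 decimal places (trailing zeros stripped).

Answer: -5.414 5.657 135

Derivation:
Executing turtle program step by step:
Start: pos=(0,0), heading=0, pen down
BK 4: (0,0) -> (-4,0) [heading=0, draw]
RT 90: heading 0 -> 270
LT 135: heading 270 -> 45
FD 3: (-4,0) -> (-1.879,2.121) [heading=45, draw]
RT 180: heading 45 -> 225
RT 135: heading 225 -> 90
LT 45: heading 90 -> 135
FD 1: (-1.879,2.121) -> (-2.586,2.828) [heading=135, draw]
FD 4: (-2.586,2.828) -> (-5.414,5.657) [heading=135, draw]
Final: pos=(-5.414,5.657), heading=135, 4 segment(s) drawn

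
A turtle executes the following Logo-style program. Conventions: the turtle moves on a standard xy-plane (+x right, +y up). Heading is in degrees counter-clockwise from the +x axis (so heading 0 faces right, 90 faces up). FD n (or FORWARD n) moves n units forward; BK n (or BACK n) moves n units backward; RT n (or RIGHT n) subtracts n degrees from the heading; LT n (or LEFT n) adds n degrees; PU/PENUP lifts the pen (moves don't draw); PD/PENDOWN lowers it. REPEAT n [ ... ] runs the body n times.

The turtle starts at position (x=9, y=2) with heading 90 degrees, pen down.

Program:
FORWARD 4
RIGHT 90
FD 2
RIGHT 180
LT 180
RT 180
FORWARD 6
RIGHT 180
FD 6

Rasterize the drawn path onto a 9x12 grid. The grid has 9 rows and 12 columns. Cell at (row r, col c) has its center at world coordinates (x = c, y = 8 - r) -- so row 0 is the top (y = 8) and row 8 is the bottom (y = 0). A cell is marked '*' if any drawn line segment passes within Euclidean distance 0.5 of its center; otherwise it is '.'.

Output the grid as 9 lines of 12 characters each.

Segment 0: (9,2) -> (9,6)
Segment 1: (9,6) -> (11,6)
Segment 2: (11,6) -> (5,6)
Segment 3: (5,6) -> (11,6)

Answer: ............
............
.....*******
.........*..
.........*..
.........*..
.........*..
............
............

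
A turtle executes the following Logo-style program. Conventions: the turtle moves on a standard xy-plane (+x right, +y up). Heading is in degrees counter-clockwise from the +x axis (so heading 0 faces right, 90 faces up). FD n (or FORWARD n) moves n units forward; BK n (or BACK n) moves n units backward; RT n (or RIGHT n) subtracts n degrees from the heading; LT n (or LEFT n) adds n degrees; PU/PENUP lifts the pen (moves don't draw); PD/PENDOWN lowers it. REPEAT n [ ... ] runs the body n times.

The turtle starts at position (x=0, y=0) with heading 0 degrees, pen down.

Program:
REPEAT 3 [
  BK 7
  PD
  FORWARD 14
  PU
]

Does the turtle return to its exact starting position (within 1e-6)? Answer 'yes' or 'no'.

Answer: no

Derivation:
Executing turtle program step by step:
Start: pos=(0,0), heading=0, pen down
REPEAT 3 [
  -- iteration 1/3 --
  BK 7: (0,0) -> (-7,0) [heading=0, draw]
  PD: pen down
  FD 14: (-7,0) -> (7,0) [heading=0, draw]
  PU: pen up
  -- iteration 2/3 --
  BK 7: (7,0) -> (0,0) [heading=0, move]
  PD: pen down
  FD 14: (0,0) -> (14,0) [heading=0, draw]
  PU: pen up
  -- iteration 3/3 --
  BK 7: (14,0) -> (7,0) [heading=0, move]
  PD: pen down
  FD 14: (7,0) -> (21,0) [heading=0, draw]
  PU: pen up
]
Final: pos=(21,0), heading=0, 4 segment(s) drawn

Start position: (0, 0)
Final position: (21, 0)
Distance = 21; >= 1e-6 -> NOT closed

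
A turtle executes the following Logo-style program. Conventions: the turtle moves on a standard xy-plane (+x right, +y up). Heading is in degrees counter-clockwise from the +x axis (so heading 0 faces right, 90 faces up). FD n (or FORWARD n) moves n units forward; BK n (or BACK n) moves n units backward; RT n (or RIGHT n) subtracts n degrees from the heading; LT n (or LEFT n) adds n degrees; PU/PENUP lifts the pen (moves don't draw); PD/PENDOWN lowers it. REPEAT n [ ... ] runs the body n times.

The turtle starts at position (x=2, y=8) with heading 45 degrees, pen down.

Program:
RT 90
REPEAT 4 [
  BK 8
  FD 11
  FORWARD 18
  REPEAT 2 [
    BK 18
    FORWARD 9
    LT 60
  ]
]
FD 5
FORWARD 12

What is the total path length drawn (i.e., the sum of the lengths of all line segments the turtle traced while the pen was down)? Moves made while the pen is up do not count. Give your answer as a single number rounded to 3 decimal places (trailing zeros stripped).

Executing turtle program step by step:
Start: pos=(2,8), heading=45, pen down
RT 90: heading 45 -> 315
REPEAT 4 [
  -- iteration 1/4 --
  BK 8: (2,8) -> (-3.657,13.657) [heading=315, draw]
  FD 11: (-3.657,13.657) -> (4.121,5.879) [heading=315, draw]
  FD 18: (4.121,5.879) -> (16.849,-6.849) [heading=315, draw]
  REPEAT 2 [
    -- iteration 1/2 --
    BK 18: (16.849,-6.849) -> (4.121,5.879) [heading=315, draw]
    FD 9: (4.121,5.879) -> (10.485,-0.485) [heading=315, draw]
    LT 60: heading 315 -> 15
    -- iteration 2/2 --
    BK 18: (10.485,-0.485) -> (-6.901,-5.144) [heading=15, draw]
    FD 9: (-6.901,-5.144) -> (1.792,-2.815) [heading=15, draw]
    LT 60: heading 15 -> 75
  ]
  -- iteration 2/4 --
  BK 8: (1.792,-2.815) -> (-0.279,-10.542) [heading=75, draw]
  FD 11: (-0.279,-10.542) -> (2.568,0.083) [heading=75, draw]
  FD 18: (2.568,0.083) -> (7.227,17.47) [heading=75, draw]
  REPEAT 2 [
    -- iteration 1/2 --
    BK 18: (7.227,17.47) -> (2.568,0.083) [heading=75, draw]
    FD 9: (2.568,0.083) -> (4.898,8.776) [heading=75, draw]
    LT 60: heading 75 -> 135
    -- iteration 2/2 --
    BK 18: (4.898,8.776) -> (17.626,-3.951) [heading=135, draw]
    FD 9: (17.626,-3.951) -> (11.262,2.412) [heading=135, draw]
    LT 60: heading 135 -> 195
  ]
  -- iteration 3/4 --
  BK 8: (11.262,2.412) -> (18.989,4.483) [heading=195, draw]
  FD 11: (18.989,4.483) -> (8.364,1.636) [heading=195, draw]
  FD 18: (8.364,1.636) -> (-9.023,-3.023) [heading=195, draw]
  REPEAT 2 [
    -- iteration 1/2 --
    BK 18: (-9.023,-3.023) -> (8.364,1.636) [heading=195, draw]
    FD 9: (8.364,1.636) -> (-0.329,-0.693) [heading=195, draw]
    LT 60: heading 195 -> 255
    -- iteration 2/2 --
    BK 18: (-0.329,-0.693) -> (4.329,16.693) [heading=255, draw]
    FD 9: (4.329,16.693) -> (2,8) [heading=255, draw]
    LT 60: heading 255 -> 315
  ]
  -- iteration 4/4 --
  BK 8: (2,8) -> (-3.657,13.657) [heading=315, draw]
  FD 11: (-3.657,13.657) -> (4.121,5.879) [heading=315, draw]
  FD 18: (4.121,5.879) -> (16.849,-6.849) [heading=315, draw]
  REPEAT 2 [
    -- iteration 1/2 --
    BK 18: (16.849,-6.849) -> (4.121,5.879) [heading=315, draw]
    FD 9: (4.121,5.879) -> (10.485,-0.485) [heading=315, draw]
    LT 60: heading 315 -> 15
    -- iteration 2/2 --
    BK 18: (10.485,-0.485) -> (-6.901,-5.144) [heading=15, draw]
    FD 9: (-6.901,-5.144) -> (1.792,-2.815) [heading=15, draw]
    LT 60: heading 15 -> 75
  ]
]
FD 5: (1.792,-2.815) -> (3.086,2.015) [heading=75, draw]
FD 12: (3.086,2.015) -> (6.192,13.606) [heading=75, draw]
Final: pos=(6.192,13.606), heading=75, 30 segment(s) drawn

Segment lengths:
  seg 1: (2,8) -> (-3.657,13.657), length = 8
  seg 2: (-3.657,13.657) -> (4.121,5.879), length = 11
  seg 3: (4.121,5.879) -> (16.849,-6.849), length = 18
  seg 4: (16.849,-6.849) -> (4.121,5.879), length = 18
  seg 5: (4.121,5.879) -> (10.485,-0.485), length = 9
  seg 6: (10.485,-0.485) -> (-6.901,-5.144), length = 18
  seg 7: (-6.901,-5.144) -> (1.792,-2.815), length = 9
  seg 8: (1.792,-2.815) -> (-0.279,-10.542), length = 8
  seg 9: (-0.279,-10.542) -> (2.568,0.083), length = 11
  seg 10: (2.568,0.083) -> (7.227,17.47), length = 18
  seg 11: (7.227,17.47) -> (2.568,0.083), length = 18
  seg 12: (2.568,0.083) -> (4.898,8.776), length = 9
  seg 13: (4.898,8.776) -> (17.626,-3.951), length = 18
  seg 14: (17.626,-3.951) -> (11.262,2.412), length = 9
  seg 15: (11.262,2.412) -> (18.989,4.483), length = 8
  seg 16: (18.989,4.483) -> (8.364,1.636), length = 11
  seg 17: (8.364,1.636) -> (-9.023,-3.023), length = 18
  seg 18: (-9.023,-3.023) -> (8.364,1.636), length = 18
  seg 19: (8.364,1.636) -> (-0.329,-0.693), length = 9
  seg 20: (-0.329,-0.693) -> (4.329,16.693), length = 18
  seg 21: (4.329,16.693) -> (2,8), length = 9
  seg 22: (2,8) -> (-3.657,13.657), length = 8
  seg 23: (-3.657,13.657) -> (4.121,5.879), length = 11
  seg 24: (4.121,5.879) -> (16.849,-6.849), length = 18
  seg 25: (16.849,-6.849) -> (4.121,5.879), length = 18
  seg 26: (4.121,5.879) -> (10.485,-0.485), length = 9
  seg 27: (10.485,-0.485) -> (-6.901,-5.144), length = 18
  seg 28: (-6.901,-5.144) -> (1.792,-2.815), length = 9
  seg 29: (1.792,-2.815) -> (3.086,2.015), length = 5
  seg 30: (3.086,2.015) -> (6.192,13.606), length = 12
Total = 381

Answer: 381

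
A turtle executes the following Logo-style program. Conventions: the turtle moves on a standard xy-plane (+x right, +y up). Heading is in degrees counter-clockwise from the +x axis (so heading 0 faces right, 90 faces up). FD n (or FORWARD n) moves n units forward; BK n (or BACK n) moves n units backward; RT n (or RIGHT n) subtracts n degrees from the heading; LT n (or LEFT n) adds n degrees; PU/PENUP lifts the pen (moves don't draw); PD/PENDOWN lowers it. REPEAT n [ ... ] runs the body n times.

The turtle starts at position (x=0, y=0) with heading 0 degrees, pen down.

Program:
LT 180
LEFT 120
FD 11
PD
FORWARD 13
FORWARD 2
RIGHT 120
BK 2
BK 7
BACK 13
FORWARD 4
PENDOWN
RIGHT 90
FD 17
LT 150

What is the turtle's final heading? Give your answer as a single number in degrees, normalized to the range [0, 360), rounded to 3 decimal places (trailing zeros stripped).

Executing turtle program step by step:
Start: pos=(0,0), heading=0, pen down
LT 180: heading 0 -> 180
LT 120: heading 180 -> 300
FD 11: (0,0) -> (5.5,-9.526) [heading=300, draw]
PD: pen down
FD 13: (5.5,-9.526) -> (12,-20.785) [heading=300, draw]
FD 2: (12,-20.785) -> (13,-22.517) [heading=300, draw]
RT 120: heading 300 -> 180
BK 2: (13,-22.517) -> (15,-22.517) [heading=180, draw]
BK 7: (15,-22.517) -> (22,-22.517) [heading=180, draw]
BK 13: (22,-22.517) -> (35,-22.517) [heading=180, draw]
FD 4: (35,-22.517) -> (31,-22.517) [heading=180, draw]
PD: pen down
RT 90: heading 180 -> 90
FD 17: (31,-22.517) -> (31,-5.517) [heading=90, draw]
LT 150: heading 90 -> 240
Final: pos=(31,-5.517), heading=240, 8 segment(s) drawn

Answer: 240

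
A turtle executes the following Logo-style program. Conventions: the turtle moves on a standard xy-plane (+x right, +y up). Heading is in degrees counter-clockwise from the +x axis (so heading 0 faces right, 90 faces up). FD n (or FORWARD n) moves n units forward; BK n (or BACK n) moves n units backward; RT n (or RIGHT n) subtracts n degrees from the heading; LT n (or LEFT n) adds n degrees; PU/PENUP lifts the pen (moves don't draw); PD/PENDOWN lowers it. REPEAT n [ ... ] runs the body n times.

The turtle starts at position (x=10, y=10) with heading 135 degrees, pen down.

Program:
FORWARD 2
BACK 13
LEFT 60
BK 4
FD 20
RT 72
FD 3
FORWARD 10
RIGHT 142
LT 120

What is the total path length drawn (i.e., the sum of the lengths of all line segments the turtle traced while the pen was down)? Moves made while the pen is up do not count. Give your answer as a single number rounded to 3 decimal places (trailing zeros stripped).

Answer: 52

Derivation:
Executing turtle program step by step:
Start: pos=(10,10), heading=135, pen down
FD 2: (10,10) -> (8.586,11.414) [heading=135, draw]
BK 13: (8.586,11.414) -> (17.778,2.222) [heading=135, draw]
LT 60: heading 135 -> 195
BK 4: (17.778,2.222) -> (21.642,3.257) [heading=195, draw]
FD 20: (21.642,3.257) -> (2.323,-1.919) [heading=195, draw]
RT 72: heading 195 -> 123
FD 3: (2.323,-1.919) -> (0.689,0.597) [heading=123, draw]
FD 10: (0.689,0.597) -> (-4.757,8.983) [heading=123, draw]
RT 142: heading 123 -> 341
LT 120: heading 341 -> 101
Final: pos=(-4.757,8.983), heading=101, 6 segment(s) drawn

Segment lengths:
  seg 1: (10,10) -> (8.586,11.414), length = 2
  seg 2: (8.586,11.414) -> (17.778,2.222), length = 13
  seg 3: (17.778,2.222) -> (21.642,3.257), length = 4
  seg 4: (21.642,3.257) -> (2.323,-1.919), length = 20
  seg 5: (2.323,-1.919) -> (0.689,0.597), length = 3
  seg 6: (0.689,0.597) -> (-4.757,8.983), length = 10
Total = 52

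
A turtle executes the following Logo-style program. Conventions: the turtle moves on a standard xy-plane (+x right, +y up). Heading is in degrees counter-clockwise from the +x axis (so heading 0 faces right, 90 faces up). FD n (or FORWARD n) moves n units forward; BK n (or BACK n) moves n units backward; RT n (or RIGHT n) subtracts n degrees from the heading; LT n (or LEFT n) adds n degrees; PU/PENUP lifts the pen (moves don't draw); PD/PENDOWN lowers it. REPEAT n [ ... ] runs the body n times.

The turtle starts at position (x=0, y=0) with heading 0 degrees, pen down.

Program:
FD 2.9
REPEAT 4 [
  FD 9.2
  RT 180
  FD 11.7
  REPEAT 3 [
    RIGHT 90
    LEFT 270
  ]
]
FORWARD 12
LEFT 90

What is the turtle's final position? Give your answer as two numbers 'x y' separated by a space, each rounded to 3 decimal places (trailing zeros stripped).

Answer: 4.9 0

Derivation:
Executing turtle program step by step:
Start: pos=(0,0), heading=0, pen down
FD 2.9: (0,0) -> (2.9,0) [heading=0, draw]
REPEAT 4 [
  -- iteration 1/4 --
  FD 9.2: (2.9,0) -> (12.1,0) [heading=0, draw]
  RT 180: heading 0 -> 180
  FD 11.7: (12.1,0) -> (0.4,0) [heading=180, draw]
  REPEAT 3 [
    -- iteration 1/3 --
    RT 90: heading 180 -> 90
    LT 270: heading 90 -> 0
    -- iteration 2/3 --
    RT 90: heading 0 -> 270
    LT 270: heading 270 -> 180
    -- iteration 3/3 --
    RT 90: heading 180 -> 90
    LT 270: heading 90 -> 0
  ]
  -- iteration 2/4 --
  FD 9.2: (0.4,0) -> (9.6,0) [heading=0, draw]
  RT 180: heading 0 -> 180
  FD 11.7: (9.6,0) -> (-2.1,0) [heading=180, draw]
  REPEAT 3 [
    -- iteration 1/3 --
    RT 90: heading 180 -> 90
    LT 270: heading 90 -> 0
    -- iteration 2/3 --
    RT 90: heading 0 -> 270
    LT 270: heading 270 -> 180
    -- iteration 3/3 --
    RT 90: heading 180 -> 90
    LT 270: heading 90 -> 0
  ]
  -- iteration 3/4 --
  FD 9.2: (-2.1,0) -> (7.1,0) [heading=0, draw]
  RT 180: heading 0 -> 180
  FD 11.7: (7.1,0) -> (-4.6,0) [heading=180, draw]
  REPEAT 3 [
    -- iteration 1/3 --
    RT 90: heading 180 -> 90
    LT 270: heading 90 -> 0
    -- iteration 2/3 --
    RT 90: heading 0 -> 270
    LT 270: heading 270 -> 180
    -- iteration 3/3 --
    RT 90: heading 180 -> 90
    LT 270: heading 90 -> 0
  ]
  -- iteration 4/4 --
  FD 9.2: (-4.6,0) -> (4.6,0) [heading=0, draw]
  RT 180: heading 0 -> 180
  FD 11.7: (4.6,0) -> (-7.1,0) [heading=180, draw]
  REPEAT 3 [
    -- iteration 1/3 --
    RT 90: heading 180 -> 90
    LT 270: heading 90 -> 0
    -- iteration 2/3 --
    RT 90: heading 0 -> 270
    LT 270: heading 270 -> 180
    -- iteration 3/3 --
    RT 90: heading 180 -> 90
    LT 270: heading 90 -> 0
  ]
]
FD 12: (-7.1,0) -> (4.9,0) [heading=0, draw]
LT 90: heading 0 -> 90
Final: pos=(4.9,0), heading=90, 10 segment(s) drawn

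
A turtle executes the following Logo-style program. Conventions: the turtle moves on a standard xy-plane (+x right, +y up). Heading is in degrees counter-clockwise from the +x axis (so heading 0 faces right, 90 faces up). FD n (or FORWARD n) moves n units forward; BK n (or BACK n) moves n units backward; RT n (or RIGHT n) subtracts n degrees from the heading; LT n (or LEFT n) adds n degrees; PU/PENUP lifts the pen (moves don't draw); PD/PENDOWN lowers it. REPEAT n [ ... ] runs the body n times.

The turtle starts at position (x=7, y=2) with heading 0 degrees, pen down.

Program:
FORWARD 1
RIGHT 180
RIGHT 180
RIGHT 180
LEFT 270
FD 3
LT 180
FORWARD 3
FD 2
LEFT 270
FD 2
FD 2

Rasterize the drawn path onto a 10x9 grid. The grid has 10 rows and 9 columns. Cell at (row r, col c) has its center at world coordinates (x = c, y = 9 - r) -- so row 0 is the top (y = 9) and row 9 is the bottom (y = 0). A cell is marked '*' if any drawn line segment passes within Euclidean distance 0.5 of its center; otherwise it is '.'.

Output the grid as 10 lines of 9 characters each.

Answer: .........
.........
.........
.........
........*
........*
........*
.......**
........*
....*****

Derivation:
Segment 0: (7,2) -> (8,2)
Segment 1: (8,2) -> (8,5)
Segment 2: (8,5) -> (8,2)
Segment 3: (8,2) -> (8,0)
Segment 4: (8,0) -> (6,0)
Segment 5: (6,0) -> (4,0)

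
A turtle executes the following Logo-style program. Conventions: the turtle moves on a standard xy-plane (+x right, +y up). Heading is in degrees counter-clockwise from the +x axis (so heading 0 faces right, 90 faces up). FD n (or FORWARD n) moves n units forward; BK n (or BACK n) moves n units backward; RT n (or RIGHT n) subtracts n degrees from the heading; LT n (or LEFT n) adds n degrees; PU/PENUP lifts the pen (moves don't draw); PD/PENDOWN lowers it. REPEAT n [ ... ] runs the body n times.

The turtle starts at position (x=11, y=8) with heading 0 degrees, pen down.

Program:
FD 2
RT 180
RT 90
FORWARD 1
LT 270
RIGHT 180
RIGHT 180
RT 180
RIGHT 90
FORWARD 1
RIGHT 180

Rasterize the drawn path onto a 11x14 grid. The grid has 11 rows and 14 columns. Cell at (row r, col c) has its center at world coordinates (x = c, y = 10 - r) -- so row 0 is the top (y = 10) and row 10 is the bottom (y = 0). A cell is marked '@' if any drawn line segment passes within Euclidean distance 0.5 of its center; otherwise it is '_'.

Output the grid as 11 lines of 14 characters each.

Segment 0: (11,8) -> (13,8)
Segment 1: (13,8) -> (13,9)
Segment 2: (13,9) -> (13,10)

Answer: _____________@
_____________@
___________@@@
______________
______________
______________
______________
______________
______________
______________
______________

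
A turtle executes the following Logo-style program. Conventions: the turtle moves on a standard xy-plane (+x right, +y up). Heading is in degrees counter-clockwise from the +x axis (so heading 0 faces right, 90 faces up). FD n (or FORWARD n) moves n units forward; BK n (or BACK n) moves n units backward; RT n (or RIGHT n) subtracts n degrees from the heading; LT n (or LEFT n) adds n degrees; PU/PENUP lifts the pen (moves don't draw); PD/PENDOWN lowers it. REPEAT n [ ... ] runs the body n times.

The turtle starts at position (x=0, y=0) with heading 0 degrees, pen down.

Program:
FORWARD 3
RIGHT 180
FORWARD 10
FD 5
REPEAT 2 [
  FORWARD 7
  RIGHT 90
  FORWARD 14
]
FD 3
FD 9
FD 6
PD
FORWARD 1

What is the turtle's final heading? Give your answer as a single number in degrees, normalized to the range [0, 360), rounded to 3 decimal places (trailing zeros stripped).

Executing turtle program step by step:
Start: pos=(0,0), heading=0, pen down
FD 3: (0,0) -> (3,0) [heading=0, draw]
RT 180: heading 0 -> 180
FD 10: (3,0) -> (-7,0) [heading=180, draw]
FD 5: (-7,0) -> (-12,0) [heading=180, draw]
REPEAT 2 [
  -- iteration 1/2 --
  FD 7: (-12,0) -> (-19,0) [heading=180, draw]
  RT 90: heading 180 -> 90
  FD 14: (-19,0) -> (-19,14) [heading=90, draw]
  -- iteration 2/2 --
  FD 7: (-19,14) -> (-19,21) [heading=90, draw]
  RT 90: heading 90 -> 0
  FD 14: (-19,21) -> (-5,21) [heading=0, draw]
]
FD 3: (-5,21) -> (-2,21) [heading=0, draw]
FD 9: (-2,21) -> (7,21) [heading=0, draw]
FD 6: (7,21) -> (13,21) [heading=0, draw]
PD: pen down
FD 1: (13,21) -> (14,21) [heading=0, draw]
Final: pos=(14,21), heading=0, 11 segment(s) drawn

Answer: 0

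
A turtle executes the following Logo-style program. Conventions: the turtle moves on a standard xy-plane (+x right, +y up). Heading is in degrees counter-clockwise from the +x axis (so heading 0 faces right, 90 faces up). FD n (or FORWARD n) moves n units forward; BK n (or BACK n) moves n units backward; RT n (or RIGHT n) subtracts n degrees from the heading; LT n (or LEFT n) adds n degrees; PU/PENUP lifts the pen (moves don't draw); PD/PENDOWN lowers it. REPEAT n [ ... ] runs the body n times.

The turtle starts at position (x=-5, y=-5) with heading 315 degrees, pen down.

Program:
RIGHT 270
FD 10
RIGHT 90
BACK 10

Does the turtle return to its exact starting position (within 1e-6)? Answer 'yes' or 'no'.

Executing turtle program step by step:
Start: pos=(-5,-5), heading=315, pen down
RT 270: heading 315 -> 45
FD 10: (-5,-5) -> (2.071,2.071) [heading=45, draw]
RT 90: heading 45 -> 315
BK 10: (2.071,2.071) -> (-5,9.142) [heading=315, draw]
Final: pos=(-5,9.142), heading=315, 2 segment(s) drawn

Start position: (-5, -5)
Final position: (-5, 9.142)
Distance = 14.142; >= 1e-6 -> NOT closed

Answer: no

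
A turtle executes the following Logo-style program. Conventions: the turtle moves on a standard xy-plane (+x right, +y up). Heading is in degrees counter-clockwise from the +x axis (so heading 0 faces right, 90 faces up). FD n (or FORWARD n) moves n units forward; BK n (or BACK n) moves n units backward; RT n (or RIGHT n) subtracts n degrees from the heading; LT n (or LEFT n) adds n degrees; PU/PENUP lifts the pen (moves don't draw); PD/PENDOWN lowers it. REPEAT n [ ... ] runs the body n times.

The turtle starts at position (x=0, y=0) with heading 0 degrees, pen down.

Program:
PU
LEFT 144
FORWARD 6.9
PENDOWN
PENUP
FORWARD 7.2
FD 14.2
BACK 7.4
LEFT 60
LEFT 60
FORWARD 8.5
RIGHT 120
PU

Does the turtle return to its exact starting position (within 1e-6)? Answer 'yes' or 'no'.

Executing turtle program step by step:
Start: pos=(0,0), heading=0, pen down
PU: pen up
LT 144: heading 0 -> 144
FD 6.9: (0,0) -> (-5.582,4.056) [heading=144, move]
PD: pen down
PU: pen up
FD 7.2: (-5.582,4.056) -> (-11.407,8.288) [heading=144, move]
FD 14.2: (-11.407,8.288) -> (-22.895,16.634) [heading=144, move]
BK 7.4: (-22.895,16.634) -> (-16.908,12.285) [heading=144, move]
LT 60: heading 144 -> 204
LT 60: heading 204 -> 264
FD 8.5: (-16.908,12.285) -> (-17.797,3.831) [heading=264, move]
RT 120: heading 264 -> 144
PU: pen up
Final: pos=(-17.797,3.831), heading=144, 0 segment(s) drawn

Start position: (0, 0)
Final position: (-17.797, 3.831)
Distance = 18.205; >= 1e-6 -> NOT closed

Answer: no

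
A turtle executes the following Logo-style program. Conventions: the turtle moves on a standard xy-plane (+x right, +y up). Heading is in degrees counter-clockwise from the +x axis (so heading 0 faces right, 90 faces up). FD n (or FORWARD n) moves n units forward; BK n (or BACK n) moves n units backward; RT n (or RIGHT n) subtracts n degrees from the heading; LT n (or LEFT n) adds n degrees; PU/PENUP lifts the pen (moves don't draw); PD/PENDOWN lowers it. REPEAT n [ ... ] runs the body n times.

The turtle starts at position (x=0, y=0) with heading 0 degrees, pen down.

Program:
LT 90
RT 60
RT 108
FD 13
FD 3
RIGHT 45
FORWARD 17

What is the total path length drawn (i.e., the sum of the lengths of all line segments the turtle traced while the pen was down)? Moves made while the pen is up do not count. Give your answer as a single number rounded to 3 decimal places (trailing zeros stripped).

Answer: 33

Derivation:
Executing turtle program step by step:
Start: pos=(0,0), heading=0, pen down
LT 90: heading 0 -> 90
RT 60: heading 90 -> 30
RT 108: heading 30 -> 282
FD 13: (0,0) -> (2.703,-12.716) [heading=282, draw]
FD 3: (2.703,-12.716) -> (3.327,-15.65) [heading=282, draw]
RT 45: heading 282 -> 237
FD 17: (3.327,-15.65) -> (-5.932,-29.908) [heading=237, draw]
Final: pos=(-5.932,-29.908), heading=237, 3 segment(s) drawn

Segment lengths:
  seg 1: (0,0) -> (2.703,-12.716), length = 13
  seg 2: (2.703,-12.716) -> (3.327,-15.65), length = 3
  seg 3: (3.327,-15.65) -> (-5.932,-29.908), length = 17
Total = 33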